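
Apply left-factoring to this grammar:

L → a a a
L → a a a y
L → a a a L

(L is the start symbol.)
Left-factoring transforms A → αβ₁ | αβ₂ into A → αA' and A' → β₁ | β₂
(α is the longest common prefix among the alternatives). Repeat until
no nonterminal has two alternatives with a common prefix.

Round 1: L has alternatives sharing prefix 'a a a'. Introduce L': L → a a a L'
  Add: L' → ε
  Add: L' → y
  Add: L' → L

No remaining common prefixes — done.

Resulting grammar:
L → a a a L'
L' → ε
L' → y
L' → L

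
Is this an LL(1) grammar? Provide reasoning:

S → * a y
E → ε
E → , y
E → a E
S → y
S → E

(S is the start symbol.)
Relevant sets:
  FIRST(E) = { ',', 'a', ε }
  FOLLOW(S) = { $ }
  FOLLOW(E) = { $ }

For S:
  PREDICT(S → '*' a y) = { '*' }
  PREDICT(S → y) = { 'y' }
  PREDICT(S → E) = { $, ',', 'a' }
For E:
  PREDICT(E → ε) = { $ }
  PREDICT(E → ',' y) = { ',' }
  PREDICT(E → a E) = { 'a' }

All predict sets are disjoint. The grammar IS LL(1).

Answer: Yes, the grammar is LL(1).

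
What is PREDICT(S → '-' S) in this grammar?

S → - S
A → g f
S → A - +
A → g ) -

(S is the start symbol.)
{ '-' }

PREDICT(S → '-' S) = (FIRST(RHS) \ {ε}) ∪ (FOLLOW(S) if ε ∈ FIRST(RHS), i.e. RHS ⇒* ε)
FIRST('-' S) = { '-' }
ε ∉ FIRST('-' S), so FOLLOW(S) is not added.
PREDICT(S → '-' S) = { '-' }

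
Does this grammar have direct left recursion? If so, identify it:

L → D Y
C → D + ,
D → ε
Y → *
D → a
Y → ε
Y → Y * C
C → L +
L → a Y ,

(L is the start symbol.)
Yes, Y is left-recursive

Direct left recursion occurs when N → N α for some non-terminal N (the right-hand side begins with the left-hand side itself).

L → D Y: starts with D
C → D + ,: starts with D
D → ε: starts with ε
Y → *: starts with '*'
D → a: starts with a
Y → ε: starts with ε
Y → Y * C: LEFT RECURSIVE (starts with Y)
C → L +: starts with L
L → a Y ,: starts with a

The grammar has direct left recursion on: Y.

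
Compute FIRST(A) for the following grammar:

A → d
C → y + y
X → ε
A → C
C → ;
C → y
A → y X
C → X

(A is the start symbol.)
{ ';', 'd', 'y', ε }

To compute FIRST(A), examine every production with A on the left-hand side, reading each right-hand side left to right until a non-nullable symbol is reached.

FIRST sets of the other non-terminals involved (by the same procedure, iterated to a fixed point):
  FIRST(C) = { ';', 'y', ε }

From A → d:
  - d is a terminal: add 'd' and stop
From A → C:
  - C is a non-terminal: add FIRST(C) \ {ε} = { ';', 'y' }
    C is nullable and nothing follows, so the whole right-hand side can vanish: ε ∈ FIRST(A)
From A → y X:
  - y is a terminal: add 'y' and stop

Collecting: FIRST(A) = { ';', 'd', 'y', ε }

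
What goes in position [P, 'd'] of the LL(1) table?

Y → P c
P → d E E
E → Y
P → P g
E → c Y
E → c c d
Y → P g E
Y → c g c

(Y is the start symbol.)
P → d E E, P → P g

To find M[P, 'd'], we find productions for P where 'd' is in the predict set (PREDICT(N → α) = (FIRST(α) \ {ε}) ∪ (FOLLOW(N) if α ⇒* ε)).

Relevant sets:
  FIRST(P) = { 'd' }

P → d E E: PREDICT = { 'd' }
  'd' is in predict set, so this production goes in M[P, 'd']
P → P g: PREDICT = { 'd' }
  'd' is in predict set, so this production goes in M[P, 'd']

M[P, 'd'] = P → d E E, P → P g  (a multiply-defined cell — the grammar is not LL(1))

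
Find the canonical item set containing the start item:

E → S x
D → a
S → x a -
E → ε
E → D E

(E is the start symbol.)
First, augment the grammar with E' → E
I₀ = CLOSURE({ [E' → . E] }):
  [E' → . E] has the dot before E: add [E → . S x], [E → .], [E → . D E]
  [E → . S x] has the dot before S: add [S → . x a -]
  [E → . D E] has the dot before D: add [D → . a]
No further items can be added.

I₀ = { [D → . a], [E → . D E], [E → . S x], [E → .], [E' → . E], [S → . x a -] }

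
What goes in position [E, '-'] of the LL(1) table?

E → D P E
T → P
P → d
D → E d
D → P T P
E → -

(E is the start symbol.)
E → D P E, E → -

To find M[E, '-'], we find productions for E where '-' is in the predict set (PREDICT(N → α) = (FIRST(α) \ {ε}) ∪ (FOLLOW(N) if α ⇒* ε)).

Relevant sets:
  FIRST(D) = { '-', 'd' }

E → D P E: PREDICT = { '-', 'd' }
  '-' is in predict set, so this production goes in M[E, '-']
E → -: PREDICT = { '-' }
  '-' is in predict set, so this production goes in M[E, '-']

M[E, '-'] = E → D P E, E → -  (a multiply-defined cell — the grammar is not LL(1))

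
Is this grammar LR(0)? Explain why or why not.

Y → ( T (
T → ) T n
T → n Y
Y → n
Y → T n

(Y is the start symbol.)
No. Shift-reduce conflict between [Y → n .] and [T → . ) T n]

Augment with Y' → Y and build the canonical LR(0) collection (I0 = CLOSURE({[Y' → . Y]}), then GOTO on every symbol after a dot until no new states appear). It has 13 states:
  I0: { [T → . ) T n], [T → . n Y], [Y → . ( T (], [Y → . T n], [Y → . n], [Y' → . Y] }  — shift
  I1: { [T → . ) T n], [T → . n Y], [Y → ( . T (] }  — shift
  I2: { [T → ) . T n], [T → . ) T n], [T → . n Y] }  — shift
  I3: { [Y → T . n] }  — shift
  I4: { [Y' → Y .] }  — accept
  I5: { [T → . ) T n], [T → . n Y], [T → n . Y], [Y → . ( T (], [Y → . T n], [Y → . n], [Y → n .] }  — shift, reduce
  I6: { [T → n Y .] }  — reduce
  I7: { [Y → T n .] }  — reduce
  I8: { [T → ) T . n] }  — shift
  I9: { [T → . ) T n], [T → . n Y], [T → n . Y], [Y → . ( T (], [Y → . T n], [Y → . n] }  — shift
  I10: { [T → ) T n .] }  — reduce
  I11: { [Y → ( T . (] }  — shift
  I12: { [Y → ( T ( .] }  — reduce

Conflict in state I5:
  Shift-reduce conflict between [Y → n .] and [T → . ) T n]
So the grammar is NOT LR(0).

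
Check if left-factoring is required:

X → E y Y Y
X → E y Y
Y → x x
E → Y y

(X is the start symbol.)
Yes, X has productions with common prefix 'E y Y'

Left-factoring is needed when two productions for the same non-terminal
share a common prefix on the right-hand side.

Productions for X:
  X → E y Y Y
  X → E y Y

Found common prefix 'E y Y' in productions for X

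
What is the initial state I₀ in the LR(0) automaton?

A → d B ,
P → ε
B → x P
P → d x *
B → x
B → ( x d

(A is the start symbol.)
{ [A → . d B ,], [A' → . A] }

First, augment the grammar with A' → A
I₀ = CLOSURE({ [A' → . A] }):
  [A' → . A] has the dot before A: add [A → . d B ,]
No further items can be added.

I₀ = { [A → . d B ,], [A' → . A] }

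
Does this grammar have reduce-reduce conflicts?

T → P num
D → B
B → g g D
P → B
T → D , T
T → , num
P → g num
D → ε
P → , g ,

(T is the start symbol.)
A reduce-reduce conflict occurs when an LR(0) state has two complete items [A → α .] and [B → β .] — both call for a reduction, and with no lookahead the parser cannot choose between them.

Augment with T' → T and build the canonical LR(0) collection (I0 = CLOSURE({[T' → . T]}), then GOTO on every symbol after a dot until no new states appear). It has 18 states:
  I0: { [B → . g g D], [D → . B], [D → .], [P → . , g ,], [P → . B], [P → . g num], [T → . , num], [T → . D , T], [T → . P num], [T' → . T] }  — shift, reduce
  I1: { [P → , . g ,], [T → , . num] }  — shift
  I2: { [D → B .], [P → B .] }  — 2 reduces
  I3: { [T → D . , T] }  — shift
  I4: { [T → P . num] }  — shift
  I5: { [T' → T .] }  — accept
  I6: { [B → g . g D], [P → g . num] }  — shift
  I7: { [B → . g g D], [B → g g . D], [D → . B], [D → .] }  — shift, reduce
  I8: { [P → g num .] }  — reduce
  I9: { [D → B .] }  — reduce
  I10: { [B → g g D .] }  — reduce
  I11: { [B → g . g D] }  — shift
  I12: { [T → P num .] }  — reduce
  I13: { [B → . g g D], [D → . B], [D → .], [P → . , g ,], [P → . B], [P → . g num], [T → . , num], [T → . D , T], [T → . P num], [T → D , . T] }  — shift, reduce
  I14: { [T → D , T .] }  — reduce
  I15: { [P → , g . ,] }  — shift
  I16: { [T → , num .] }  — reduce
  I17: { [P → , g , .] }  — reduce

I2 contains complete items [D → B .], [P → B .] — reduce-reduce conflict.

Answer: Yes — I2: [D → B .] vs [P → B .]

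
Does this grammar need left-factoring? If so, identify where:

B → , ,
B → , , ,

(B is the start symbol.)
Left-factoring is needed when two productions for the same non-terminal
share a common prefix on the right-hand side.

Productions for B:
  B → , ,
  B → , , ,

Found common prefix ', ,' in productions for B

Answer: Yes, B has productions with common prefix ', ,'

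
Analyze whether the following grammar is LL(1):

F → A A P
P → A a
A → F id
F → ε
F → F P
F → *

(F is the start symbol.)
A grammar is LL(1) if for each non-terminal N with multiple productions, the predict sets of those productions are pairwise disjoint, where PREDICT(N → α) = (FIRST(α) \ {ε}) ∪ (FOLLOW(N) if α ⇒* ε).

Relevant sets:
  FIRST(A) = { '*', 'id' }
  FIRST(F) = { '*', 'id', ε }
  FIRST(P) = { '*', 'id' }
  FOLLOW(F) = { $, '*', 'id' }

For F:
  PREDICT(F → A A P) = { '*', 'id' }
  PREDICT(F → ε) = { $, '*', 'id' }
  PREDICT(F → F P) = { '*', 'id' }
  PREDICT(F → '*') = { '*' }
P, A have a single production, so nothing to check there.

Conflict found: Predict set conflict for F: { '*', 'id' }
The grammar is NOT LL(1).

Answer: No. Predict set conflict for F: { '*', 'id' }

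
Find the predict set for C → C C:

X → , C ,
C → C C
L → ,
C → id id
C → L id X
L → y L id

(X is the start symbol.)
{ ',', 'id', 'y' }

PREDICT(C → C C) = (FIRST(RHS) \ {ε}) ∪ (FOLLOW(C) if ε ∈ FIRST(RHS), i.e. RHS ⇒* ε)
FIRST(C) = { ',', 'id', 'y' }
FIRST(C C) = { ',', 'id', 'y' }
ε ∉ FIRST(C C), so FOLLOW(C) is not added.
PREDICT(C → C C) = { ',', 'id', 'y' }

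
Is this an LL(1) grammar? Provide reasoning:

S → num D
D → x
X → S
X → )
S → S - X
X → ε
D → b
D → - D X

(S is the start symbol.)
Relevant sets:
  FIRST(S) = { 'num' }
  FOLLOW(X) = { $, ')', '-', 'num' }

For S:
  PREDICT(S → num D) = { 'num' }
  PREDICT(S → S '-' X) = { 'num' }
For D:
  PREDICT(D → x) = { 'x' }
  PREDICT(D → b) = { 'b' }
  PREDICT(D → '-' D X) = { '-' }
For X:
  PREDICT(X → S) = { 'num' }
  PREDICT(X → ')') = { ')' }
  PREDICT(X → ε) = { $, ')', '-', 'num' }

Conflict found: Predict set conflict for S: { 'num' }
The grammar is NOT LL(1).

Answer: No. Predict set conflict for S: { 'num' }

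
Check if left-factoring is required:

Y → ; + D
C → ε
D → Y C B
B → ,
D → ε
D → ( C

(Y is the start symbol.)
No, left-factoring is not needed

Left-factoring is needed when two productions for the same non-terminal
share a common prefix on the right-hand side.

Productions for D:
  D → Y C B
  D → ε
  D → ( C

No common prefixes found.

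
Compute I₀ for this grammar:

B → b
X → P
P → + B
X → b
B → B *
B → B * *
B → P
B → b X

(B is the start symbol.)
{ [B → . B * *], [B → . B *], [B → . P], [B → . b X], [B → . b], [B' → . B], [P → . + B] }

First, augment the grammar with B' → B
I₀ = CLOSURE({ [B' → . B] }):
  [B' → . B] has the dot before B: add [B → . b], [B → . B *], [B → . B * *], [B → . P], [B → . b X]
  [B → . P] has the dot before P: add [P → . + B]
No further items can be added.

I₀ = { [B → . B * *], [B → . B *], [B → . P], [B → . b X], [B → . b], [B' → . B], [P → . + B] }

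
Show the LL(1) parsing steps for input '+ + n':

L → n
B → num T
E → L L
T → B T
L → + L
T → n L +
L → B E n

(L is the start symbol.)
LL(1) parsing maintains a stack (initially the start symbol over $) and the input. At each step: if the stack top is a terminal, match it against the current input token; if it is a non-terminal N, replace it with the RHS of M[N, lookahead] (the unique production whose predict set contains the lookahead).

Stack is shown with the top on the left.

Stack  Input    Action
----------------------
L $    + + n $  output L → + L
+ L $  + + n $  match '+'
L $    + n $    output L → + L
+ L $  + n $    match '+'
L $    n $      output L → n
n $    n $      match 'n'
$      $        accept

The string is accepted.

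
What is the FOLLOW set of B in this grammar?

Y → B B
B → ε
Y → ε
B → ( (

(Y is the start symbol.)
To compute FOLLOW(B), find every occurrence of B on a right-hand side N → α B β: add FIRST(β) \ {ε}, and if β is empty or nullable also add FOLLOW(N). Iterate to a fixed point.

In Y → B B: B is followed by B, add FIRST(B) \ {ε} = { '(' }
  B is nullable, so also add FOLLOW(Y)
In Y → B B: B is at the end, add FOLLOW(Y)

The FOLLOW sets referred to above (computed the same way, to a fixed point):
  FOLLOW(Y) = { $ }

Taking the union: FOLLOW(B) = { $, '(' }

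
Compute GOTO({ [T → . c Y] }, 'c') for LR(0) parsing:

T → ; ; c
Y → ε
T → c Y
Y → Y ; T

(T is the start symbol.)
GOTO(I, 'c') = CLOSURE({ [A → αX.β] : [A → α.Xβ] ∈ I, X = 'c' })

Items with dot before 'c', with the dot advanced:
  [T → . c Y] → [T → c . Y]
Closure of the advanced items:
  [T → c . Y] has the dot before Y: add [Y → .], [Y → . Y ; T]

GOTO = { [T → c . Y], [Y → . Y ; T], [Y → .] }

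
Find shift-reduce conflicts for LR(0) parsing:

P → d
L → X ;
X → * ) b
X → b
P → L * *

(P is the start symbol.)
Augment with P' → P and build the canonical LR(0) collection (I0 = CLOSURE({[P' → . P]}), then GOTO on every symbol after a dot until no new states appear). It has 12 states:
  I0: { [L → . X ;], [P → . L * *], [P → . d], [P' → . P], [X → . * ) b], [X → . b] }  — shift
  I1: { [X → * . ) b] }  — shift
  I2: { [P → L . * *] }  — shift
  I3: { [P' → P .] }  — accept
  I4: { [L → X . ;] }  — shift
  I5: { [X → b .] }  — reduce
  I6: { [P → d .] }  — reduce
  I7: { [L → X ; .] }  — reduce
  I8: { [P → L * . *] }  — shift
  I9: { [P → L * * .] }  — reduce
  I10: { [X → * ) . b] }  — shift
  I11: { [X → * ) b .] }  — reduce

No state contains both a complete item and a shift item.

Answer: No shift-reduce conflicts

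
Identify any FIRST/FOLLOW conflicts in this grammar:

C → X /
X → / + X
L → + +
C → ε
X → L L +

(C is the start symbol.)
Nullable non-terminals: C.
FIRST sets used below: FIRST(X) = { '+', '/' }

C: nullable alternative(s) C → ε; FOLLOW(C) = { $ }
  C → X /: FIRST \ {ε} = { '+', '/' } — disjoint from FOLLOW(C)
  C → ε: FIRST \ {ε} = { } — this is the only nullable alternative, skip

L, X have no nullable alternative, so no FIRST/FOLLOW check is needed there.

No FIRST/FOLLOW conflicts found.

Answer: No FIRST/FOLLOW conflicts.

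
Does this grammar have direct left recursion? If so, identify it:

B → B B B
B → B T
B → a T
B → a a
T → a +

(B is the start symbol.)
Direct left recursion occurs when N → N α for some non-terminal N (the right-hand side begins with the left-hand side itself).

B → B B B: LEFT RECURSIVE (starts with B)
B → B T: LEFT RECURSIVE (starts with B)
B → a T: starts with a
B → a a: starts with a
T → a +: starts with a

The grammar has direct left recursion on: B.

Answer: Yes, B is left-recursive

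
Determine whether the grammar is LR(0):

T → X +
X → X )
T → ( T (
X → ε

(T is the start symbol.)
No. Shift-reduce conflict between [X → .] and [T → . ( T (]

A grammar is LR(0) if no state in the canonical LR(0) collection has:
  - both a shift item (dot before a terminal) and a complete item (shift-reduce conflict), or
  - two or more complete items (reduce-reduce conflict; the accept item [T' → T .] counts as a complete item here).

Augment with T' → T and build the canonical LR(0) collection (I0 = CLOSURE({[T' → . T]}), then GOTO on every symbol after a dot until no new states appear). It has 8 states:
  I0: { [T → . ( T (], [T → . X +], [T' → . T], [X → . X )], [X → .] }  — shift, reduce
  I1: { [T → ( . T (], [T → . ( T (], [T → . X +], [X → . X )], [X → .] }  — shift, reduce
  I2: { [T' → T .] }  — accept
  I3: { [T → X . +], [X → X . )] }  — shift
  I4: { [X → X ) .] }  — reduce
  I5: { [T → X + .] }  — reduce
  I6: { [T → ( T . (] }  — shift
  I7: { [T → ( T ( .] }  — reduce

Conflict in state I0:
  Shift-reduce conflict between [X → .] and [T → . ( T (]
So the grammar is NOT LR(0).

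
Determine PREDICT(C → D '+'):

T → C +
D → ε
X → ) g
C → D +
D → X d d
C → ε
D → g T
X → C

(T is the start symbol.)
PREDICT(C → D '+') = (FIRST(RHS) \ {ε}) ∪ (FOLLOW(C) if ε ∈ FIRST(RHS), i.e. RHS ⇒* ε)
FIRST(D) = { ')', '+', 'd', 'g', ε }
FIRST(D '+') = { ')', '+', 'd', 'g' }
ε ∉ FIRST(D '+'), so FOLLOW(C) is not added.
PREDICT(C → D '+') = { ')', '+', 'd', 'g' }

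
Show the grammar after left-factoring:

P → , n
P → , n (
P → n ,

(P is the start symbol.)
P → , n P'
P' → ε
P' → (
P → n ,

Left-factoring transforms A → αβ₁ | αβ₂ into A → αA' and A' → β₁ | β₂
(α is the longest common prefix among the alternatives). Repeat until
no nonterminal has two alternatives with a common prefix.

Round 1: P has alternatives sharing prefix ', n'. Introduce P': P → , n P'
  Add: P' → ε
  Add: P' → (

No remaining common prefixes — done.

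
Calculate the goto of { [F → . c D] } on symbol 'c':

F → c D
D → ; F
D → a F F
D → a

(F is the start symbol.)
GOTO(I, 'c') = CLOSURE({ [A → αX.β] : [A → α.Xβ] ∈ I, X = 'c' })

Items with dot before 'c', with the dot advanced:
  [F → . c D] → [F → c . D]
Closure of the advanced items:
  [F → c . D] has the dot before D: add [D → . ; F], [D → . a F F], [D → . a]

GOTO = { [D → . ; F], [D → . a F F], [D → . a], [F → c . D] }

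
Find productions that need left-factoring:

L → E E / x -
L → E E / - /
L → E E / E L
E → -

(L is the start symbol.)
Left-factoring is needed when two productions for the same non-terminal
share a common prefix on the right-hand side.

Productions for L:
  L → E E / x -
  L → E E / - /
  L → E E / E L

Found common prefix 'E E /' in productions for L

Answer: Yes, L has productions with common prefix 'E E /'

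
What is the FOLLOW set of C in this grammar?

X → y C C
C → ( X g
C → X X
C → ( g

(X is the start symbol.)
To compute FOLLOW(C), find every occurrence of C on a right-hand side N → α C β: add FIRST(β) \ {ε}, and if β is empty or nullable also add FOLLOW(N). Iterate to a fixed point.

In X → y C C: C is followed by C, add FIRST(C) \ {ε} = { '(', 'y' }
In X → y C C: C is at the end, add FOLLOW(X)

The FOLLOW sets referred to above (computed the same way, to a fixed point):
  FOLLOW(X) = { $, '(', 'g', 'y' }

Taking the union: FOLLOW(C) = { $, '(', 'g', 'y' }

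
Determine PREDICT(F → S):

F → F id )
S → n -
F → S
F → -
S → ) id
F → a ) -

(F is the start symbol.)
PREDICT(F → S) = (FIRST(RHS) \ {ε}) ∪ (FOLLOW(F) if ε ∈ FIRST(RHS), i.e. RHS ⇒* ε)
FIRST(S) = { ')', 'n' }
FIRST(S) = { ')', 'n' }
ε ∉ FIRST(S), so FOLLOW(F) is not added.
PREDICT(F → S) = { ')', 'n' }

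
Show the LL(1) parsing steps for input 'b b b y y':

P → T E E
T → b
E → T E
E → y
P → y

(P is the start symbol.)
LL(1) parsing maintains a stack (initially the start symbol over $) and the input. At each step: if the stack top is a terminal, match it against the current input token; if it is a non-terminal N, replace it with the RHS of M[N, lookahead] (the unique production whose predict set contains the lookahead).

Stack is shown with the top on the left.

Stack    Input        Action
----------------------------
P $      b b b y y $  output P → T E E
T E E $  b b b y y $  output T → b
b E E $  b b b y y $  match 'b'
E E $    b b y y $    output E → T E
T E E $  b b y y $    output T → b
b E E $  b b y y $    match 'b'
E E $    b y y $      output E → T E
T E E $  b y y $      output T → b
b E E $  b y y $      match 'b'
E E $    y y $        output E → y
y E $    y y $        match 'y'
E $      y $          output E → y
y $      y $          match 'y'
$        $            accept

The string is accepted.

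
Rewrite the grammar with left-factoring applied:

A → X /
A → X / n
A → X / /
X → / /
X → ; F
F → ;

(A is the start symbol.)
Left-factoring transforms A → αβ₁ | αβ₂ into A → αA' and A' → β₁ | β₂
(α is the longest common prefix among the alternatives). Repeat until
no nonterminal has two alternatives with a common prefix.

Round 1: A has alternatives sharing prefix 'X /'. Introduce A': A → X / A'
  Add: A' → ε
  Add: A' → n
  Add: A' → /

No remaining common prefixes — done.

Resulting grammar:
A → X / A'
A' → ε
A' → n
A' → /
X → / /
X → ; F
F → ;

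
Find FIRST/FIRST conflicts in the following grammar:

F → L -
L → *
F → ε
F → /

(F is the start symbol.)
No FIRST/FIRST conflicts.

A FIRST/FIRST conflict occurs when two productions N → α and N → β for the same non-terminal have FIRST(α) ∩ FIRST(β) ≠ ∅ (with ε ∈ FIRST of a nullable right-hand side, so two nullable alternatives also conflict).

FIRST sets of the non-terminals at (or reachable through a nullable prefix from) the front of some alternative:
  FIRST(L) = { '*' }

Productions for F:
  F → L -: FIRST = { '*' }
  F → ε: FIRST = { ε }
  F → /: FIRST = { '/' }
L has only one production, so no FIRST/FIRST conflict is possible there.

All alternatives of each non-terminal have pairwise disjoint FIRST sets.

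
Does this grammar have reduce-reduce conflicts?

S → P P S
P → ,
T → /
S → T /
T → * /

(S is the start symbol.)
A reduce-reduce conflict occurs when an LR(0) state has two complete items [A → α .] and [B → β .] — both call for a reduction, and with no lookahead the parser cannot choose between them.

Augment with S' → S and build the canonical LR(0) collection (I0 = CLOSURE({[S' → . S]}), then GOTO on every symbol after a dot until no new states appear). It has 11 states:
  I0: { [P → . ,], [S → . P P S], [S → . T /], [S' → . S], [T → . * /], [T → . /] }  — shift
  I1: { [T → * . /] }  — shift
  I2: { [P → , .] }  — reduce
  I3: { [T → / .] }  — reduce
  I4: { [P → . ,], [S → P . P S] }  — shift
  I5: { [S' → S .] }  — accept
  I6: { [S → T . /] }  — shift
  I7: { [S → T / .] }  — reduce
  I8: { [P → . ,], [S → . P P S], [S → . T /], [S → P P . S], [T → . * /], [T → . /] }  — shift
  I9: { [S → P P S .] }  — reduce
  I10: { [T → * / .] }  — reduce

No state contains more than one complete item.

Answer: No reduce-reduce conflicts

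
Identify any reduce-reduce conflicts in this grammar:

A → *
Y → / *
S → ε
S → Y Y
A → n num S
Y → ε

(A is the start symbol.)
A reduce-reduce conflict occurs when an LR(0) state has two complete items [A → α .] and [B → β .] — both call for a reduction, and with no lookahead the parser cannot choose between them.

Augment with A' → A and build the canonical LR(0) collection (I0 = CLOSURE({[A' → . A]}), then GOTO on every symbol after a dot until no new states appear). It has 10 states:
  I0: { [A → . *], [A → . n num S], [A' → . A] }  — shift
  I1: { [A → * .] }  — reduce
  I2: { [A' → A .] }  — accept
  I3: { [A → n . num S] }  — shift
  I4: { [A → n num . S], [S → . Y Y], [S → .], [Y → . / *], [Y → .] }  — shift, 2 reduces
  I5: { [Y → / . *] }  — shift
  I6: { [A → n num S .] }  — reduce
  I7: { [S → Y . Y], [Y → . / *], [Y → .] }  — shift, reduce
  I8: { [S → Y Y .] }  — reduce
  I9: { [Y → / * .] }  — reduce

I4 contains complete items [S → .], [Y → .] — reduce-reduce conflict.

Answer: Yes — I4: [S → .] vs [Y → .]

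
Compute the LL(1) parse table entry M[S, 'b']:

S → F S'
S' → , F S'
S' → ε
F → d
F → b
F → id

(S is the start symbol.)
S → F S'

To find M[S, 'b'], we find productions for S where 'b' is in the predict set (PREDICT(N → α) = (FIRST(α) \ {ε}) ∪ (FOLLOW(N) if α ⇒* ε)).

Relevant sets:
  FIRST(F) = { 'b', 'd', 'id' }

S → F S': PREDICT = { 'b', 'd', 'id' }
  'b' is in predict set, so this production goes in M[S, 'b']

M[S, 'b'] = S → F S'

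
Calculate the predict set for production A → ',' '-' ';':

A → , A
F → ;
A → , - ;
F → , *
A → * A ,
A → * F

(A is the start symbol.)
PREDICT(A → ',' '-' ';') = (FIRST(RHS) \ {ε}) ∪ (FOLLOW(A) if ε ∈ FIRST(RHS), i.e. RHS ⇒* ε)
FIRST(',' '-' ';') = { ',' }
ε ∉ FIRST(',' '-' ';'), so FOLLOW(A) is not added.
PREDICT(A → ',' '-' ';') = { ',' }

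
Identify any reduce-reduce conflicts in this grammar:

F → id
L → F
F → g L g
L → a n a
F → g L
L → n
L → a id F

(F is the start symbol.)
A reduce-reduce conflict occurs when an LR(0) state has two complete items [A → α .] and [B → β .] — both call for a reduction, and with no lookahead the parser cannot choose between them.

Augment with F' → F and build the canonical LR(0) collection (I0 = CLOSURE({[F' → . F]}), then GOTO on every symbol after a dot until no new states appear). It has 13 states:
  I0: { [F → . g L g], [F → . g L], [F → . id], [F' → . F] }  — shift
  I1: { [F' → F .] }  — accept
  I2: { [F → . g L g], [F → . g L], [F → . id], [F → g . L g], [F → g . L], [L → . F], [L → . a id F], [L → . a n a], [L → . n] }  — shift
  I3: { [F → id .] }  — reduce
  I4: { [L → F .] }  — reduce
  I5: { [F → g L . g], [F → g L .] }  — shift, reduce
  I6: { [L → a . id F], [L → a . n a] }  — shift
  I7: { [L → n .] }  — reduce
  I8: { [F → . g L g], [F → . g L], [F → . id], [L → a id . F] }  — shift
  I9: { [L → a n . a] }  — shift
  I10: { [L → a n a .] }  — reduce
  I11: { [L → a id F .] }  — reduce
  I12: { [F → g L g .] }  — reduce

No state contains more than one complete item.

Answer: No reduce-reduce conflicts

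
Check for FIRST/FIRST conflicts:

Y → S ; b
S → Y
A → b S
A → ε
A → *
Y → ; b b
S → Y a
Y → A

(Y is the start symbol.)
A FIRST/FIRST conflict occurs when two productions N → α and N → β for the same non-terminal have FIRST(α) ∩ FIRST(β) ≠ ∅ (with ε ∈ FIRST of a nullable right-hand side, so two nullable alternatives also conflict).

FIRST sets of the non-terminals at (or reachable through a nullable prefix from) the front of some alternative:
  FIRST(S) = { '*', ';', 'a', 'b', ε }
  FIRST(A) = { '*', 'b', ε }
  FIRST(Y) = { '*', ';', 'a', 'b', ε }

Productions for Y:
  Y → S ; b: FIRST = { '*', ';', 'a', 'b' }
  Y → ; b b: FIRST = { ';' }
  Y → A: FIRST = { '*', 'b', ε }
Productions for S:
  S → Y: FIRST = { '*', ';', 'a', 'b', ε }
  S → Y a: FIRST = { '*', ';', 'a', 'b' }
Productions for A:
  A → b S: FIRST = { 'b' }
  A → ε: FIRST = { ε }
  A → *: FIRST = { '*' }

Conflict for Y: Y → S ; b and Y → ; b b
  Overlap: { ';' }
Conflict for Y: Y → S ; b and Y → A
  Overlap: { '*', 'b' }
Conflict for S: S → Y and S → Y a
  Overlap: { '*', ';', 'a', 'b' }

Answer: Yes. Y → S ';' b / Y → ';' b b on { ';' }; Y → S ';' b / Y → A on { '*', 'b' }; S → Y / S → Y a on { '*', ';', 'a', 'b' }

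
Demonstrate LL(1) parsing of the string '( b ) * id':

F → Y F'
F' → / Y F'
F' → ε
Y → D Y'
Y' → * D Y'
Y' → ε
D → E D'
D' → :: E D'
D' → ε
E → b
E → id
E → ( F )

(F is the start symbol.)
Stack is shown with the top on the left.

Stack                    Input         Action
---------------------------------------------
F $                      ( b ) * id $  output F → Y F'
Y F' $                   ( b ) * id $  output Y → D Y'
D Y' F' $                ( b ) * id $  output D → E D'
E D' Y' F' $             ( b ) * id $  output E → ( F )
( F ) D' Y' F' $         ( b ) * id $  match '('
F ) D' Y' F' $           b ) * id $    output F → Y F'
Y F' ) D' Y' F' $        b ) * id $    output Y → D Y'
D Y' F' ) D' Y' F' $     b ) * id $    output D → E D'
E D' Y' F' ) D' Y' F' $  b ) * id $    output E → b
b D' Y' F' ) D' Y' F' $  b ) * id $    match 'b'
D' Y' F' ) D' Y' F' $    ) * id $      output D' → ε
Y' F' ) D' Y' F' $       ) * id $      output Y' → ε
F' ) D' Y' F' $          ) * id $      output F' → ε
) D' Y' F' $             ) * id $      match ')'
D' Y' F' $               * id $        output D' → ε
Y' F' $                  * id $        output Y' → * D Y'
* D Y' F' $              * id $        match '*'
D Y' F' $                id $          output D → E D'
E D' Y' F' $             id $          output E → id
id D' Y' F' $            id $          match 'id'
D' Y' F' $               $             output D' → ε
Y' F' $                  $             output Y' → ε
F' $                     $             output F' → ε
$                        $             accept

The string is accepted.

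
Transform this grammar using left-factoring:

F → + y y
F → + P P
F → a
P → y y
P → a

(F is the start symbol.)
F → + F'
F' → y y
F' → P P
F → a
P → y y
P → a

Left-factoring transforms A → αβ₁ | αβ₂ into A → αA' and A' → β₁ | β₂
(α is the longest common prefix among the alternatives). Repeat until
no nonterminal has two alternatives with a common prefix.

Round 1: F has alternatives sharing prefix '+'. Introduce F': F → + F'
  Add: F' → y y
  Add: F' → P P

No remaining common prefixes — done.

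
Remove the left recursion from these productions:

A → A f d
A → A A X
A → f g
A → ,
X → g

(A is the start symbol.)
A → f g A'
A → , A'
A' → f d A'
A' → A X A'
A' → ε
X → g

A is directly left-recursive. The standard transformation for
  A → A α₁ | ... | A α_m | β₁ | ... | β_n
is
  A  → β₁ A' | ... | β_n A'
  A' → α₁ A' | ... | α_m A' | ε

A → f g becomes A → f g A'
A → , becomes A → , A'
A → A f d becomes A' → f d A'
A → A A X becomes A' → A X A'
Add A' → ε

Productions for other non-terminals are unchanged:
  X → g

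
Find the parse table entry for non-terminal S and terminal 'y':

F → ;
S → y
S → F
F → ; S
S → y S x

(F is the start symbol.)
S → y, S → y S x

To find M[S, 'y'], we find productions for S where 'y' is in the predict set (PREDICT(N → α) = (FIRST(α) \ {ε}) ∪ (FOLLOW(N) if α ⇒* ε)).

Relevant sets:
  FIRST(F) = { ';' }

S → y: PREDICT = { 'y' }
  'y' is in predict set, so this production goes in M[S, 'y']
S → F: PREDICT = { ';' }
S → y S x: PREDICT = { 'y' }
  'y' is in predict set, so this production goes in M[S, 'y']

M[S, 'y'] = S → y, S → y S x  (a multiply-defined cell — the grammar is not LL(1))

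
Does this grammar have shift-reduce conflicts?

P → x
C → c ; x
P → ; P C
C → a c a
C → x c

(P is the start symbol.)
A shift-reduce conflict occurs when an LR(0) state has both:
  - a complete (reduce) item [A → α .] (dot at the end), and
  - a shift item [B → β . c γ] (dot before a terminal).

Augment with P' → P and build the canonical LR(0) collection (I0 = CLOSURE({[P' → . P]}), then GOTO on every symbol after a dot until no new states appear). It has 14 states:
  I0: { [P → . ; P C], [P → . x], [P' → . P] }  — shift
  I1: { [P → . ; P C], [P → . x], [P → ; . P C] }  — shift
  I2: { [P' → P .] }  — accept
  I3: { [P → x .] }  — reduce
  I4: { [C → . a c a], [C → . c ; x], [C → . x c], [P → ; P . C] }  — shift
  I5: { [P → ; P C .] }  — reduce
  I6: { [C → a . c a] }  — shift
  I7: { [C → c . ; x] }  — shift
  I8: { [C → x . c] }  — shift
  I9: { [C → x c .] }  — reduce
  I10: { [C → c ; . x] }  — shift
  I11: { [C → c ; x .] }  — reduce
  I12: { [C → a c . a] }  — shift
  I13: { [C → a c a .] }  — reduce

No state contains both a complete item and a shift item.

Answer: No shift-reduce conflicts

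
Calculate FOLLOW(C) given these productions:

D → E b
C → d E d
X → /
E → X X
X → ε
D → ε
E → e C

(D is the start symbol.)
{ 'b', 'd' }

To compute FOLLOW(C), find every occurrence of C on a right-hand side N → α C β: add FIRST(β) \ {ε}, and if β is empty or nullable also add FOLLOW(N). Iterate to a fixed point.

In E → e C: C is at the end, add FOLLOW(E)

The FOLLOW sets referred to above (computed the same way, to a fixed point):
  FOLLOW(E) = { 'b', 'd' }

Taking the union: FOLLOW(C) = { 'b', 'd' }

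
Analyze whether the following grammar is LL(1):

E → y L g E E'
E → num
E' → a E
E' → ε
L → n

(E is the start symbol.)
No. Predict set conflict for E': { 'a' }

Relevant sets:
  FOLLOW(E') = { $, 'a' }

For E:
  PREDICT(E → y L g E E') = { 'y' }
  PREDICT(E → num) = { 'num' }
For E':
  PREDICT(E' → a E) = { 'a' }
  PREDICT(E' → ε) = { $, 'a' }
L has a single production, so nothing to check there.

Conflict found: Predict set conflict for E': { 'a' }
The grammar is NOT LL(1).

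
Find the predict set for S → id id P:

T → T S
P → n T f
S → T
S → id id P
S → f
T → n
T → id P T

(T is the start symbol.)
{ 'id' }

PREDICT(S → id id P) = (FIRST(RHS) \ {ε}) ∪ (FOLLOW(S) if ε ∈ FIRST(RHS), i.e. RHS ⇒* ε)
FIRST(id id P) = { 'id' }
ε ∉ FIRST(id id P), so FOLLOW(S) is not added.
PREDICT(S → id id P) = { 'id' }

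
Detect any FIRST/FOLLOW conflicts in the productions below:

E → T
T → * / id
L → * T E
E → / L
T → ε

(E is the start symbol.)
Yes. T → '*' '/' id with FOLLOW(T) on { '*' }

A FIRST/FOLLOW conflict occurs when a non-terminal N has a nullable alternative N → β (β ⇒* ε) and another alternative N → α with FIRST(α) ∩ FOLLOW(N) ≠ ∅: on such a lookahead the parser cannot decide between expanding α and letting N vanish via β.

Nullable non-terminals: E, T.
FIRST sets used below: FIRST(T) = { '*', ε }

E: nullable alternative(s) E → T; FOLLOW(E) = { $ }
  E → T: FIRST \ {ε} = { '*' } — this is the only nullable alternative, skip
  E → / L: FIRST \ {ε} = { '/' } — disjoint from FOLLOW(E)

T: nullable alternative(s) T → ε; FOLLOW(T) = { $, '*', '/' }
  T → * / id: FIRST \ {ε} = { '*' } — overlaps FOLLOW(T) on { '*' }: CONFLICT
  T → ε: FIRST \ {ε} = { } — this is the only nullable alternative, skip

L has no nullable alternative, so no FIRST/FOLLOW check is needed there.

So the grammar has 1 FIRST/FOLLOW conflict (marked CONFLICT above).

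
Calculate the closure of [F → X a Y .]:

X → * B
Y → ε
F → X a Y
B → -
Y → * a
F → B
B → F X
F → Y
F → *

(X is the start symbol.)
To compute CLOSURE, for each item [A → α.Bβ] where B is a non-terminal, add [B → .γ] for all productions B → γ; repeat for the newly added items until nothing changes.

Start with: [F → X a Y .]
The dot is at the end, so nothing is added.

CLOSURE = { [F → X a Y .] }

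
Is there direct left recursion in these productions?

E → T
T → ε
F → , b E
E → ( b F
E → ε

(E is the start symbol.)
Direct left recursion occurs when N → N α for some non-terminal N (the right-hand side begins with the left-hand side itself).

E → T: starts with T
T → ε: starts with ε
F → , b E: starts with ','
E → ( b F: starts with '('
E → ε: starts with ε

No direct left recursion found.

Answer: No direct left recursion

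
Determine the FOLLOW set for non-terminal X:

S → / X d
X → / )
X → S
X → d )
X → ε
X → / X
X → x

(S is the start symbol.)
To compute FOLLOW(X), find every occurrence of X on a right-hand side N → α X β: add FIRST(β) \ {ε}, and if β is empty or nullable also add FOLLOW(N). Iterate to a fixed point.

In S → / X d: X is followed by d, add FIRST(d) \ {ε} = { 'd' }
In X → / X: X is at the end; this adds FOLLOW(X) to itself — nothing new

Taking the union: FOLLOW(X) = { 'd' }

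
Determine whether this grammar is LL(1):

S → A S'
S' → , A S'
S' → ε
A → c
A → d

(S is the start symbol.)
A grammar is LL(1) if for each non-terminal N with multiple productions, the predict sets of those productions are pairwise disjoint, where PREDICT(N → α) = (FIRST(α) \ {ε}) ∪ (FOLLOW(N) if α ⇒* ε).

Relevant sets:
  FOLLOW(S') = { $ }

For S':
  PREDICT(S' → ',' A S') = { ',' }
  PREDICT(S' → ε) = { $ }
For A:
  PREDICT(A → c) = { 'c' }
  PREDICT(A → d) = { 'd' }
S has a single production, so nothing to check there.

All predict sets are disjoint. The grammar IS LL(1).

Answer: Yes, the grammar is LL(1).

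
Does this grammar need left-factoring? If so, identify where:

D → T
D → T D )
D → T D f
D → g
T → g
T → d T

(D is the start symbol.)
Yes, D has productions with common prefix 'T'

Left-factoring is needed when two productions for the same non-terminal
share a common prefix on the right-hand side.

Productions for D:
  D → T
  D → T D )
  D → T D f
  D → g
Productions for T:
  T → g
  T → d T

Found common prefix 'T' in productions for D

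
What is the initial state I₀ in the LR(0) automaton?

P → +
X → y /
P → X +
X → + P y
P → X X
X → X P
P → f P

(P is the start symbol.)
First, augment the grammar with P' → P
I₀ = CLOSURE({ [P' → . P] }):
  [P' → . P] has the dot before P: add [P → . +], [P → . X +], [P → . X X], [P → . f P]
  [P → . X +] has the dot before X: add [X → . y /], [X → . + P y], [X → . X P]
No further items can be added.

I₀ = { [P → . +], [P → . X +], [P → . X X], [P → . f P], [P' → . P], [X → . + P y], [X → . X P], [X → . y /] }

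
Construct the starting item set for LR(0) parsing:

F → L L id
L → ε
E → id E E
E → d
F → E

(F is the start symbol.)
First, augment the grammar with F' → F
I₀ = CLOSURE({ [F' → . F] }):
  [F' → . F] has the dot before F: add [F → . L L id], [F → . E]
  [F → . L L id] has the dot before L: add [L → .]
  [F → . E] has the dot before E: add [E → . id E E], [E → . d]
No further items can be added.

I₀ = { [E → . d], [E → . id E E], [F → . E], [F → . L L id], [F' → . F], [L → .] }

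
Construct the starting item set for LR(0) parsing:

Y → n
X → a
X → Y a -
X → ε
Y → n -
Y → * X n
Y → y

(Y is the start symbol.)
First, augment the grammar with Y' → Y
I₀ = CLOSURE({ [Y' → . Y] }):
  [Y' → . Y] has the dot before Y: add [Y → . n], [Y → . n -], [Y → . * X n], [Y → . y]
No further items can be added.

I₀ = { [Y → . * X n], [Y → . n -], [Y → . n], [Y → . y], [Y' → . Y] }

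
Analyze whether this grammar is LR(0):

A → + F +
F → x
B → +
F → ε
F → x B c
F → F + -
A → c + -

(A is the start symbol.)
A grammar is LR(0) if no state in the canonical LR(0) collection has:
  - both a shift item (dot before a terminal) and a complete item (shift-reduce conflict), or
  - two or more complete items (reduce-reduce conflict; the accept item [A' → A .] counts as a complete item here).

Augment with A' → A and build the canonical LR(0) collection (I0 = CLOSURE({[A' → . A]}), then GOTO on every symbol after a dot until no new states appear). It has 13 states:
  I0: { [A → . + F +], [A → . c + -], [A' → . A] }  — shift
  I1: { [A → + . F +], [F → . F + -], [F → . x B c], [F → . x], [F → .] }  — shift, reduce
  I2: { [A' → A .] }  — accept
  I3: { [A → c . + -] }  — shift
  I4: { [A → c + . -] }  — shift
  I5: { [A → c + - .] }  — reduce
  I6: { [A → + F . +], [F → F . + -] }  — shift
  I7: { [B → . +], [F → x . B c], [F → x .] }  — shift, reduce
  I8: { [B → + .] }  — reduce
  I9: { [F → x B . c] }  — shift
  I10: { [F → x B c .] }  — reduce
  I11: { [A → + F + .], [F → F + . -] }  — shift, reduce
  I12: { [F → F + - .] }  — reduce

Conflict in state I1:
  Shift-reduce conflict between [F → .] and [F → . x]
So the grammar is NOT LR(0).

Answer: No. Shift-reduce conflict between [F → .] and [F → . x]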